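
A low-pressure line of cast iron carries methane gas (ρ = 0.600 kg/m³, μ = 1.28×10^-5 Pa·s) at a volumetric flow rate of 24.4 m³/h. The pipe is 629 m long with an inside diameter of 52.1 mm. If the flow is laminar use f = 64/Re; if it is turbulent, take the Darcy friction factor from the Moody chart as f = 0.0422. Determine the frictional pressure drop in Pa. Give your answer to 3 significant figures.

ΔP ≈ 1540 Pa

Q = 24.4 m³/h = 24.4/3600 = 0.006778 m³/s.
Cross-sectional area A = πD²/4 = π(0.0521)²/4 = 0.002132 m²; mean velocity V = Q/A = 0.006778/0.002132 = 3.179 m/s.
Reynolds number Re = ρVD/μ = 0.6 · 3.179 · 0.0521 / 1.28e-05 = 7764.
Re > 4000 → turbulent; use the Moody-chart value f = 0.0422.
Darcy-Weisbach: ΔP = f(L/D)(ρV²/2) = 0.0422·(629/0.0521)·(0.6·3.179²/2) = 0.0422·1.207e+04·3.032 = 1545 Pa.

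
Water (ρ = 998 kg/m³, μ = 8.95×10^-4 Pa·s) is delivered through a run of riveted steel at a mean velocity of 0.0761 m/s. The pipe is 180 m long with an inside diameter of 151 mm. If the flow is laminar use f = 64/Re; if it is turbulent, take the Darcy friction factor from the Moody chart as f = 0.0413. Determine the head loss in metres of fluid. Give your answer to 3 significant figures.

Reynolds number Re = ρVD/μ = 998 · 0.0761 · 0.151 / 0.000895 = 1.281e+04.
Re > 4000 → turbulent; use the Moody-chart value f = 0.0413.
Darcy-Weisbach: ΔP = f(L/D)(ρV²/2) = 0.0413·(180/0.151)·(998·0.0761²/2) = 0.0413·1192·2.89 = 142.3 Pa.
Head loss h_f = ΔP/(ρg) = 142.3/(998·9.81) = 0.0145 m.

h_f ≈ 0.0145 m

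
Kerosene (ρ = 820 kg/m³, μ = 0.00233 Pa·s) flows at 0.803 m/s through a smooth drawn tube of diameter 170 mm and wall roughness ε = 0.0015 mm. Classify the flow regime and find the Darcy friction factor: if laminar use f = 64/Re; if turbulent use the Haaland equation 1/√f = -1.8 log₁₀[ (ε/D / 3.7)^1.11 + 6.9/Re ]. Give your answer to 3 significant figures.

f ≈ 0.0209

Re = ρVD/μ = 820·0.803·0.17/0.00233 = 4.804e+04.
Re > 4000 → turbulent. ε/D = 1.5e-06/0.17 = 8.82e-06; Haaland: 1/√f = -1.8 log₁₀[5.74e-07 + 0.000144] = 6.914, so f = 0.02092.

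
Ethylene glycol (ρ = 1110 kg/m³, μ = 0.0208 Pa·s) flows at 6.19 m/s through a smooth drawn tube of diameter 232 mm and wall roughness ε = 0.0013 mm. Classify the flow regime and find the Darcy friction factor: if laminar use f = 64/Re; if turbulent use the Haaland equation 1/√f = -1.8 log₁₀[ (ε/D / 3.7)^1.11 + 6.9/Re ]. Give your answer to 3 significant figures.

f ≈ 0.0189

Re = ρVD/μ = 1110·6.19·0.232/0.0208 = 7.664e+04.
Re > 4000 → turbulent. ε/D = 1.3e-06/0.232 = 5.6e-06; Haaland: 1/√f = -1.8 log₁₀[3.47e-07 + 9e-05] = 7.279, so f = 0.01887.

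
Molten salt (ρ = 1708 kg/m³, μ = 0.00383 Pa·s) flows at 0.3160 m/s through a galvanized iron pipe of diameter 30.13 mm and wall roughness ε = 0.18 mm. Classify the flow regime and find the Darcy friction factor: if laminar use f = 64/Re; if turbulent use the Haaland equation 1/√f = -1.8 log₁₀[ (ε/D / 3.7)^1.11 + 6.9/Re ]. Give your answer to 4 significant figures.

Re = ρVD/μ = 1708·0.316·0.03013/0.00383 = 4246.
Re > 4000 → turbulent. ε/D = 0.00018/0.03013 = 0.00597; Haaland: 1/√f = -1.8 log₁₀[0.000796 + 0.00163] = 4.709, so f = 0.0451.

f ≈ 0.04510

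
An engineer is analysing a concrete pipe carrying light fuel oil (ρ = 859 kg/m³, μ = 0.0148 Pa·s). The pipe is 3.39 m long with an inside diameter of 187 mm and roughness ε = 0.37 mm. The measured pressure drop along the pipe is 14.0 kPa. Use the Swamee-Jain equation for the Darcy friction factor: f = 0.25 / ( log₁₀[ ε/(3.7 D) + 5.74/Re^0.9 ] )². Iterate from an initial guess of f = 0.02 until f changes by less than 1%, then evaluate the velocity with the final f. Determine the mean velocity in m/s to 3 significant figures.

V ≈ 8.41 m/s

Rearranging Darcy-Weisbach: V = √(2·ΔP·D/(f·L·ρ)). With ε/D = 0.00037/0.187 = 0.00198, iterate starting from f = 0.02:
  f = 0.02 → V = √(2·1.4e+04·0.187/(0.02·3.39·859)) = 9.482 m/s; Re = ρVD/μ = 1.029e+05; f → 0.02523
  f = 0.02523 → V = 8.442 m/s; Re = 9.162e+04; f → 0.02542
Converged (Δf/f < 1%). With the final f = 0.02542: V = √(2·1.4e+04·0.187/(0.02542·3.39·859)) = 8.41 m/s.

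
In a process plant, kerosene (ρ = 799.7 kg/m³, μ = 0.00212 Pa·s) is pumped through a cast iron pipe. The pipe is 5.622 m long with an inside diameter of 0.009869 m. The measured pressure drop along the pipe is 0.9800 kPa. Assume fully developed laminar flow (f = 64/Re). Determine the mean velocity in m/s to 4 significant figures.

For laminar flow, f = 64/Re with Re = ρVD/μ, so Darcy-Weisbach reduces to ΔP = 32μLV/D². Solving for V: V = ΔP·D²/(32μL) = 980·(0.009869)²/(32·0.00212·5.622) = 0.2503 m/s.
Check: Re = ρVD/μ = 799.7·0.2503·0.009869/0.00212 = 931.7 < 2300, so the laminar assumption holds.

V ≈ 0.2503 m/s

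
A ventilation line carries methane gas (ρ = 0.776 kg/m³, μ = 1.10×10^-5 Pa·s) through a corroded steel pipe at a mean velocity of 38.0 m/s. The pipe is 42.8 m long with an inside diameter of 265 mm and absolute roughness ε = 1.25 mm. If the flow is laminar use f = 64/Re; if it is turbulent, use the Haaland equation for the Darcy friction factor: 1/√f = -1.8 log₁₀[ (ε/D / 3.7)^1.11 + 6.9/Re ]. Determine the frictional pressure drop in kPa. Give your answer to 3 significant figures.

Reynolds number Re = ρVD/μ = 0.776 · 38 · 0.265 / 1.1e-05 = 7.104e+05.
Re > 4000 → turbulent. Relative roughness ε/D = 0.00125/0.265 = 0.00472. Haaland: 1/√f = -1.8 log₁₀[(0.00472/3.7)^1.11 + 6.9/7.104e+05] = -1.8 log₁₀[0.000612 + 9.71e-06] = 5.771, so f = 0.03003.
Darcy-Weisbach: ΔP = f(L/D)(ρV²/2) = 0.03003·(42.8/0.265)·(0.776·38²/2) = 0.03003·161.5·560.3 = 2717 Pa.
ΔP = 2717 Pa = 2.72 kPa.

ΔP ≈ 2.72 kPa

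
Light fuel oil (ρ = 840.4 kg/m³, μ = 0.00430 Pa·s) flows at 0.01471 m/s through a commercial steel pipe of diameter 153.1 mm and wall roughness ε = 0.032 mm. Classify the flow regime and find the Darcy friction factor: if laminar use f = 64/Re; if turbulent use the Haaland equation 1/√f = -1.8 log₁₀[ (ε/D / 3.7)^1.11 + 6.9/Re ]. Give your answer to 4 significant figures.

Re = ρVD/μ = 840.4·0.01471·0.1531/0.0043 = 440.2.
Re < 2300 → laminar, so f = 64/Re = 0.1454 (roughness is irrelevant in laminar flow).

f ≈ 0.1454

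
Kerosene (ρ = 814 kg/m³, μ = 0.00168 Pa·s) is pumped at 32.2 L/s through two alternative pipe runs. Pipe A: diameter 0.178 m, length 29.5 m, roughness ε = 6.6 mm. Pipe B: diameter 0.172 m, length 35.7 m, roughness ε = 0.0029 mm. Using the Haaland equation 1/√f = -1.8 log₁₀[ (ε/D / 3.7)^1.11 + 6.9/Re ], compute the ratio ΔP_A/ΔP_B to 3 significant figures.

Pipe A: V = Q/A = 0.0322/0.02488 = 1.294 m/s; Re = 1.116e+05; ε/D = 0.0371; Haaland → f = 0.06293; ΔP_A = f(L/D)(ρV²/2) = 7108 Pa.
Pipe B: V = Q/A = 0.0322/0.02324 = 1.386 m/s; Re = 1.155e+05; ε/D = 1.69e-05; Haaland → f = 0.01737; ΔP_B = f(L/D)(ρV²/2) = 2818 Pa.
ΔP_A/ΔP_B = 7108/2818 = 2.52.

ΔP_A/ΔP_B ≈ 2.52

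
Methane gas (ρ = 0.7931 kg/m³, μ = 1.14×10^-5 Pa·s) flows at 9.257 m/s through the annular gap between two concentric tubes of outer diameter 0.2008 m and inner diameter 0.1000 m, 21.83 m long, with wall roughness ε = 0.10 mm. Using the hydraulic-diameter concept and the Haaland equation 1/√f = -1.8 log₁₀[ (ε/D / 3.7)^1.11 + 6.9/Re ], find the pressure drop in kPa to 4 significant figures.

Hydraulic diameter D_h = 4A/P = D_o - D_i = 0.2008 - 0.1 = 0.1008 m.
Re = ρVD_h/μ = 0.7931·9.257·0.1008/1.14e-05 = 6.492e+04.
ε/D_h = 0.0001/0.1008 = 0.000992; Haaland gives 1/√f = -1.8 log₁₀[0.000109+0.000106] = 6.602, so f = 0.02294.
ΔP = f(L/D_h)(ρV²/2) = 0.02294·21.83/0.1008·33.98 = 168.8 Pa.
ΔP = 0.1688 kPa.

ΔP ≈ 0.1688 kPa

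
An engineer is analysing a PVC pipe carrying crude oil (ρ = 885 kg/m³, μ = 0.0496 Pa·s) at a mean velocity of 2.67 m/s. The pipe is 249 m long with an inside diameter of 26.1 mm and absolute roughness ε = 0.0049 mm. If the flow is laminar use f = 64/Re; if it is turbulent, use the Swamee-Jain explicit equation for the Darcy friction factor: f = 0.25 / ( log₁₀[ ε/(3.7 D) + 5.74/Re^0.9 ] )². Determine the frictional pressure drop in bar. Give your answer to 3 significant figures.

ΔP ≈ 15.5 bar

Reynolds number Re = ρVD/μ = 885 · 2.67 · 0.0261 / 0.0496 = 1243.
Re < 2300 → laminar flow, so f = 64/Re = 64/1243 = 0.05147 (the turbulent correlation is not needed).
Darcy-Weisbach: ΔP = f(L/D)(ρV²/2) = 0.05147·(249/0.0261)·(885·2.67²/2) = 0.05147·9540·3155 = 1.549e+06 Pa.
ΔP = 1.549e+06 Pa = 15.5 bar.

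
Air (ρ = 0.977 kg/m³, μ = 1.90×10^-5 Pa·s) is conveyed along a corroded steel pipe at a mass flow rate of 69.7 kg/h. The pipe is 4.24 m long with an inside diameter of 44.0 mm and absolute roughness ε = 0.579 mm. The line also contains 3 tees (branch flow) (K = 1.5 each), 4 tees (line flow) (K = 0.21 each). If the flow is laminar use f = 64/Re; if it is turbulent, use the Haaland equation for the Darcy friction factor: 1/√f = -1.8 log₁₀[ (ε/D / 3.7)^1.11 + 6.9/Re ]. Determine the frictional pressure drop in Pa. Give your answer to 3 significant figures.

ṁ = 69.7 kg/h = 69.7/3600 = 0.01936 kg/s.
A = πD²/4 = π(0.044)²/4 = 0.001521 m²; mean velocity V = ṁ/(ρA) = 0.01936/(0.977 · 0.001521) = 13.03 m/s.
Reynolds number Re = ρVD/μ = 0.977 · 13.03 · 0.044 / 1.9e-05 = 2.949e+04.
Re > 4000 → turbulent. Relative roughness ε/D = 0.000579/0.044 = 0.0132. Haaland: 1/√f = -1.8 log₁₀[(0.0132/3.7)^1.11 + 6.9/2.949e+04] = -1.8 log₁₀[0.00191 + 0.000234] = 4.803, so f = 0.04335.
Total minor-loss coefficient ΣK = 3·1.5 + 4·0.21 = 5.34.
ΔP = [f·L/D + ΣK]·(ρV²/2) = [0.04335·4.24/0.044 + 5.34]·(0.977·13.03²/2) = [4.178 + 5.34]·82.97 = 789.7 Pa.

ΔP ≈ 790 Pa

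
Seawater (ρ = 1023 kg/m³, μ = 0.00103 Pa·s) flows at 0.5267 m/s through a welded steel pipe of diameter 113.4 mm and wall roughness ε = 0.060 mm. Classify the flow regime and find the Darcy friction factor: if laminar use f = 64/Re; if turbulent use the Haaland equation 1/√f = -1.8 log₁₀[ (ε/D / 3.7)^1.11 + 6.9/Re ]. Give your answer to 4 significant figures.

Re = ρVD/μ = 1023·0.5267·0.1134/0.00103 = 5.932e+04.
Re > 4000 → turbulent. ε/D = 6e-05/0.1134 = 0.000529; Haaland: 1/√f = -1.8 log₁₀[5.4e-05 + 0.000116] = 6.784, so f = 0.02173.

f ≈ 0.02173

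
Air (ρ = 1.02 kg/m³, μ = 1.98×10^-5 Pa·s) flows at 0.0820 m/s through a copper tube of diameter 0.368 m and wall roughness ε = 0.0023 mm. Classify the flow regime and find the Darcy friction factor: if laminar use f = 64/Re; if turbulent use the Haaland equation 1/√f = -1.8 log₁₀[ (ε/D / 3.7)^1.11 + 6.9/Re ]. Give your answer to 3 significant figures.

Re = ρVD/μ = 1.02·0.082·0.368/1.98e-05 = 1555.
Re < 2300 → laminar, so f = 64/Re = 0.04117 (roughness is irrelevant in laminar flow).

f ≈ 0.0412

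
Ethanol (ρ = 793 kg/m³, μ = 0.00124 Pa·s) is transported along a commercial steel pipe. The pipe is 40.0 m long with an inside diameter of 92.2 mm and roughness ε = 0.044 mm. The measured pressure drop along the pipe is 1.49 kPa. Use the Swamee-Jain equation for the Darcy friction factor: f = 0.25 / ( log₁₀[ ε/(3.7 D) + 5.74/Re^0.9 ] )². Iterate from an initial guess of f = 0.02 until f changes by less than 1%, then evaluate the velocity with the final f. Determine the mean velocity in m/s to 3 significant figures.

Rearranging Darcy-Weisbach: V = √(2·ΔP·D/(f·L·ρ)). With ε/D = 4.4e-05/0.0922 = 0.000477, iterate starting from f = 0.02:
  f = 0.02 → V = √(2·1490·0.0922/(0.02·40·793)) = 0.6581 m/s; Re = ρVD/μ = 3.88e+04; f → 0.02358
  f = 0.02358 → V = 0.6061 m/s; Re = 3.574e+04; f → 0.02395
  f = 0.02395 → V = 0.6014 m/s; Re = 3.546e+04; f → 0.02398
Converged (Δf/f < 1%). With the final f = 0.02398: V = √(2·1490·0.0922/(0.02398·40·793)) = 0.601 m/s.

V ≈ 0.601 m/s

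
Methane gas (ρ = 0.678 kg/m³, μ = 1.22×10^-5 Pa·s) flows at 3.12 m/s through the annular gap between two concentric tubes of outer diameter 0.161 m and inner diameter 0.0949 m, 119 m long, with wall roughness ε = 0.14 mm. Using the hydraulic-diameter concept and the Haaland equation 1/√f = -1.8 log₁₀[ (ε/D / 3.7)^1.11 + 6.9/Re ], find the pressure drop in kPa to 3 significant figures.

Hydraulic diameter D_h = 4A/P = D_o - D_i = 0.161 - 0.0949 = 0.0661 m.
Re = ρVD_h/μ = 0.678·3.12·0.0661/1.22e-05 = 1.146e+04.
ε/D_h = 0.00014/0.0661 = 0.00212; Haaland gives 1/√f = -1.8 log₁₀[0.000252+0.000602] = 5.524, so f = 0.03278.
ΔP = f(L/D_h)(ρV²/2) = 0.03278·119/0.0661·3.3 = 194.7 Pa.
ΔP = 0.195 kPa.

ΔP ≈ 0.195 kPa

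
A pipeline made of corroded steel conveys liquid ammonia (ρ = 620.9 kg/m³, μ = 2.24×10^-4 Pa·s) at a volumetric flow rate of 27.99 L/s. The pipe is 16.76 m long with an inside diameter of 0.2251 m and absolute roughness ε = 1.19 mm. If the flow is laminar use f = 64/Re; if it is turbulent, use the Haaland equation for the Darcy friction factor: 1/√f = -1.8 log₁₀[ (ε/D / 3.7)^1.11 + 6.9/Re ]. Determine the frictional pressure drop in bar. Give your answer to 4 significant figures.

Q = 27.99 L/s = 27.99/1000 = 0.02799 m³/s.
Cross-sectional area A = πD²/4 = π(0.2251)²/4 = 0.0398 m²; mean velocity V = Q/A = 0.02799/0.0398 = 0.7033 m/s.
Reynolds number Re = ρVD/μ = 620.9 · 0.7033 · 0.2251 / 0.000224 = 4.388e+05.
Re > 4000 → turbulent. Relative roughness ε/D = 0.00119/0.2251 = 0.00529. Haaland: 1/√f = -1.8 log₁₀[(0.00529/3.7)^1.11 + 6.9/4.388e+05] = -1.8 log₁₀[0.000695 + 1.57e-05] = 5.667, so f = 0.03114.
Darcy-Weisbach: ΔP = f(L/D)(ρV²/2) = 0.03114·(16.76/0.2251)·(620.9·0.7033²/2) = 0.03114·74.46·153.6 = 356.1 Pa.
ΔP = 356.1 Pa = 0.003561 bar.

ΔP ≈ 0.003561 bar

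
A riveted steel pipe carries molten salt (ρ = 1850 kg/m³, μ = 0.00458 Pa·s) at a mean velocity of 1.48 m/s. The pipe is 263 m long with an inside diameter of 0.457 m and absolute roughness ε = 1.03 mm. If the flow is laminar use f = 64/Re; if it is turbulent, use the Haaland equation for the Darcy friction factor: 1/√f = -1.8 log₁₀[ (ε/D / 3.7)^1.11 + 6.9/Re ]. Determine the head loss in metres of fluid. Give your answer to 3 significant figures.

Reynolds number Re = ρVD/μ = 1850 · 1.48 · 0.457 / 0.00458 = 2.732e+05.
Re > 4000 → turbulent. Relative roughness ε/D = 0.00103/0.457 = 0.00225. Haaland: 1/√f = -1.8 log₁₀[(0.00225/3.7)^1.11 + 6.9/2.732e+05] = -1.8 log₁₀[0.00027 + 2.53e-05] = 6.354, so f = 0.02477.
Darcy-Weisbach: ΔP = f(L/D)(ρV²/2) = 0.02477·(263/0.457)·(1850·1.48²/2) = 0.02477·575.5·2026 = 2.888e+04 Pa.
Head loss h_f = ΔP/(ρg) = 2.888e+04/(1850·9.81) = 1.59 m.

h_f ≈ 1.59 m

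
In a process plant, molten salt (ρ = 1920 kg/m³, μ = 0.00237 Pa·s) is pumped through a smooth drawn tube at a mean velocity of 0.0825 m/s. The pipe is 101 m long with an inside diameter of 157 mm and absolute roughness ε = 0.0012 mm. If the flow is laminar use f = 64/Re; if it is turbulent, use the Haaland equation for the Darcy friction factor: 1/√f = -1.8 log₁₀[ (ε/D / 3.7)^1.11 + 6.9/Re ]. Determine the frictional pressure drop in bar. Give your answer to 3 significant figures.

Reynolds number Re = ρVD/μ = 1920 · 0.0825 · 0.157 / 0.00237 = 1.049e+04.
Re > 4000 → turbulent. Relative roughness ε/D = 1.2e-06/0.157 = 7.64e-06. Haaland: 1/√f = -1.8 log₁₀[(7.64e-06/3.7)^1.11 + 6.9/1.049e+04] = -1.8 log₁₀[4.89e-07 + 0.000658] = 5.727, so f = 0.03049.
Darcy-Weisbach: ΔP = f(L/D)(ρV²/2) = 0.03049·(101/0.157)·(1920·0.0825²/2) = 0.03049·643.3·6.534 = 128.2 Pa.
ΔP = 128.2 Pa = 0.00128 bar.

ΔP ≈ 0.00128 bar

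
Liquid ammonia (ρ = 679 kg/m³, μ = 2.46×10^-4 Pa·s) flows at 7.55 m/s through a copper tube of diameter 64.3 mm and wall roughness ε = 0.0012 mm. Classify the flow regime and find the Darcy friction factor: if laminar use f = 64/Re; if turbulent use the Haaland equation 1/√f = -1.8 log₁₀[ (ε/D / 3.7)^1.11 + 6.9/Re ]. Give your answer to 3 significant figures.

Re = ρVD/μ = 679·7.55·0.0643/0.000246 = 1.34e+06.
Re > 4000 → turbulent. ε/D = 1.2e-06/0.0643 = 1.87e-05; Haaland: 1/√f = -1.8 log₁₀[1.32e-06 + 5.15e-06] = 9.341, so f = 0.01146.

f ≈ 0.0115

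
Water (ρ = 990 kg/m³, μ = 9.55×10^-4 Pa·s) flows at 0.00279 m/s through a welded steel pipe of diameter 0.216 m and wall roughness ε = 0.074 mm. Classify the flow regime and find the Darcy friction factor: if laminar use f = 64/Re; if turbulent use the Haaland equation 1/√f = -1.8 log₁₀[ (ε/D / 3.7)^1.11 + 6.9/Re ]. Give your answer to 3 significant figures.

f ≈ 0.102

Re = ρVD/μ = 990·0.00279·0.216/0.000955 = 624.7.
Re < 2300 → laminar, so f = 64/Re = 0.1024 (roughness is irrelevant in laminar flow).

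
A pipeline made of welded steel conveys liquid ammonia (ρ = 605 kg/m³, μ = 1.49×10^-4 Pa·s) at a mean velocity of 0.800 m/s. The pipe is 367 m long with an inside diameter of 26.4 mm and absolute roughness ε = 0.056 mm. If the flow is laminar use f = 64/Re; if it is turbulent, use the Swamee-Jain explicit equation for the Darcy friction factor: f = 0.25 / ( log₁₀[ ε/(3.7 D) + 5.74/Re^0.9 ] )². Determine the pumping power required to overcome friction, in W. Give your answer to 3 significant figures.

P ≈ 30.5 W

Reynolds number Re = ρVD/μ = 605 · 0.8 · 0.0264 / 0.000149 = 8.576e+04.
Re > 4000 → turbulent. Relative roughness ε/D = 5.6e-05/0.0264 = 0.00212. Swamee-Jain: f = 0.25/(log₁₀[0.00212/3.7 + 5.74/8.576e+04^0.9])² = 0.25/(log₁₀[0.000573 + 0.000208])² = 0.25/(-3.107)² = 0.0259.
Darcy-Weisbach: ΔP = f(L/D)(ρV²/2) = 0.0259·(367/0.0264)·(605·0.8²/2) = 0.0259·1.39e+04·193.6 = 6.97e+04 Pa.
Q = V·A = 0.8·0.0005474 = 0.0004379 m³/s.
Pumping power P = QΔP = 0.0004379·6.97e+04 = 30.52 W = 30.5 W.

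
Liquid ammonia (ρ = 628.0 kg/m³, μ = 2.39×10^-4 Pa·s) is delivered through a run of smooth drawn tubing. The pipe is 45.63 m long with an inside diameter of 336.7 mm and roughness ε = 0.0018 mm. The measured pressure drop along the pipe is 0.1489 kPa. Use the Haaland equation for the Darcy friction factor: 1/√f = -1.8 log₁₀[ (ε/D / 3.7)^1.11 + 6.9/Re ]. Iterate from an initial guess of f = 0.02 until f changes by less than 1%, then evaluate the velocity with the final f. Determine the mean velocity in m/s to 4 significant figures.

V ≈ 0.5119 m/s

Rearranging Darcy-Weisbach: V = √(2·ΔP·D/(f·L·ρ)). With ε/D = 1.8e-06/0.3367 = 5.35e-06, iterate starting from f = 0.02:
  f = 0.02 → V = √(2·148.9·0.3367/(0.02·45.63·628)) = 0.4183 m/s; Re = ρVD/μ = 3.701e+05; f → 0.01384
  f = 0.01384 → V = 0.5028 m/s; Re = 4.448e+05; f → 0.01339
  f = 0.01339 → V = 0.5111 m/s; Re = 4.522e+05; f → 0.01336
Converged (Δf/f < 1%). With the final f = 0.01336: V = √(2·148.9·0.3367/(0.01336·45.63·628)) = 0.5119 m/s.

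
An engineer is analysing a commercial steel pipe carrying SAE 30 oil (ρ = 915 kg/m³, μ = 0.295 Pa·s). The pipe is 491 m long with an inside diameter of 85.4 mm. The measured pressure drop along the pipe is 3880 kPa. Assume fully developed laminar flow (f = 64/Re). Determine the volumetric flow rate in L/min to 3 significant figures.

For laminar flow, f = 64/Re with Re = ρVD/μ, so Darcy-Weisbach reduces to ΔP = 32μLV/D². Solving for V: V = ΔP·D²/(32μL) = 3.88e+06·(0.0854)²/(32·0.295·491) = 6.105 m/s.
Check: Re = ρVD/μ = 915·6.105·0.0854/0.295 = 1617 < 2300, so the laminar assumption holds.
Q = V·A = 6.105·(π/4·0.0854²) = 0.03497 m³/s = 2100 L/min.

Q ≈ 2100 L/min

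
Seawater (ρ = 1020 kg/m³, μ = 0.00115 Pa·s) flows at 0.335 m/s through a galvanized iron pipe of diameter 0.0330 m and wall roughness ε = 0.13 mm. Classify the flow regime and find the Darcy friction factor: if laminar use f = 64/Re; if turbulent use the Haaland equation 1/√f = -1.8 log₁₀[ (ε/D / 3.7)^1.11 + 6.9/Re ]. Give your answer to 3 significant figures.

f ≈ 0.0362

Re = ρVD/μ = 1020·0.335·0.033/0.00115 = 9805.
Re > 4000 → turbulent. ε/D = 0.00013/0.033 = 0.00394; Haaland: 1/√f = -1.8 log₁₀[0.000501 + 0.000704] = 5.254, so f = 0.03622.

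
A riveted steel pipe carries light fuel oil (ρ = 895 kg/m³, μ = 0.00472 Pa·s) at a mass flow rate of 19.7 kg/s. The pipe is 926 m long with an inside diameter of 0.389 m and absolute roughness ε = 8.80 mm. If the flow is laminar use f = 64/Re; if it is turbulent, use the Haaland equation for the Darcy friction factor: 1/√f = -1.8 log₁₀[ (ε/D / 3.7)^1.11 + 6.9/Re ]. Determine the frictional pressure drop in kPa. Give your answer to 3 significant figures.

A = πD²/4 = π(0.389)²/4 = 0.1188 m²; mean velocity V = ṁ/(ρA) = 19.7/(895 · 0.1188) = 0.1852 m/s.
Reynolds number Re = ρVD/μ = 895 · 0.1852 · 0.389 / 0.00472 = 1.366e+04.
Re > 4000 → turbulent. Relative roughness ε/D = 0.0088/0.389 = 0.0226. Haaland: 1/√f = -1.8 log₁₀[(0.0226/3.7)^1.11 + 6.9/1.366e+04] = -1.8 log₁₀[0.00349 + 0.000505] = 4.317, so f = 0.05365.
Darcy-Weisbach: ΔP = f(L/D)(ρV²/2) = 0.05365·(926/0.389)·(895·0.1852²/2) = 0.05365·2380·15.35 = 1960 Pa.
ΔP = 1960 Pa = 1.96 kPa.

ΔP ≈ 1.96 kPa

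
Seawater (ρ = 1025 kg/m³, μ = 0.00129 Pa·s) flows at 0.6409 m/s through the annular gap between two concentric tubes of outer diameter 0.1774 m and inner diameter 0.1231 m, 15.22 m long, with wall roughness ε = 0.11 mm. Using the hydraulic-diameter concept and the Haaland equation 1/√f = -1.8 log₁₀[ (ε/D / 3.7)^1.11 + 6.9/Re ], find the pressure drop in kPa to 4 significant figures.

Hydraulic diameter D_h = 4A/P = D_o - D_i = 0.1774 - 0.1231 = 0.0543 m.
Re = ρVD_h/μ = 1025·0.6409·0.0543/0.00129 = 2.765e+04.
ε/D_h = 0.00011/0.0543 = 0.00203; Haaland gives 1/√f = -1.8 log₁₀[0.00024+0.00025] = 5.959, so f = 0.02816.
ΔP = f(L/D_h)(ρV²/2) = 0.02816·15.22/0.0543·210.5 = 1662 Pa.
ΔP = 1.662 kPa.

ΔP ≈ 1.662 kPa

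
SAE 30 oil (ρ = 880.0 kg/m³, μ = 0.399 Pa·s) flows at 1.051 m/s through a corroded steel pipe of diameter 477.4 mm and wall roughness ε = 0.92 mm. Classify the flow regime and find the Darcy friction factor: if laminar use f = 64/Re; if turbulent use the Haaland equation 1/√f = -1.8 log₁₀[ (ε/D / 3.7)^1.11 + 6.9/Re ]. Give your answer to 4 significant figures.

f ≈ 0.05783

Re = ρVD/μ = 880·1.051·0.4774/0.399 = 1107.
Re < 2300 → laminar, so f = 64/Re = 0.05783 (roughness is irrelevant in laminar flow).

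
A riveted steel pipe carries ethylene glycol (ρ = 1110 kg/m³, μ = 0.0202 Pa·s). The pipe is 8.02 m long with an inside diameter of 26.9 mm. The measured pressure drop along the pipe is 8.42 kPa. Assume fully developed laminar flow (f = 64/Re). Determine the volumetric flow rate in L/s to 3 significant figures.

Q ≈ 0.668 L/s

For laminar flow, f = 64/Re with Re = ρVD/μ, so Darcy-Weisbach reduces to ΔP = 32μLV/D². Solving for V: V = ΔP·D²/(32μL) = 8420·(0.0269)²/(32·0.0202·8.02) = 1.175 m/s.
Check: Re = ρVD/μ = 1110·1.175·0.0269/0.0202 = 1737 < 2300, so the laminar assumption holds.
Q = V·A = 1.175·(π/4·0.0269²) = 0.0006679 m³/s = 0.668 L/s.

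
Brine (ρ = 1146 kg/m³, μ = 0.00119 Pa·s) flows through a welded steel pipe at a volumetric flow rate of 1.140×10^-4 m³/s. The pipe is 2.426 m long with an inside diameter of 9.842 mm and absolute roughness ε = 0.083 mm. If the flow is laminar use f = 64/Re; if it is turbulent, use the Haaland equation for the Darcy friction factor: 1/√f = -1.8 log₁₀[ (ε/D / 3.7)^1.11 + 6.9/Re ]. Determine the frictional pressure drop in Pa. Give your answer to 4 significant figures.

ΔP ≈ 12650 Pa

Cross-sectional area A = πD²/4 = π(0.009842)²/4 = 7.608e-05 m²; mean velocity V = Q/A = 0.000114/7.608e-05 = 1.498 m/s.
Reynolds number Re = ρVD/μ = 1146 · 1.498 · 0.009842 / 0.00119 = 1.42e+04.
Re > 4000 → turbulent. Relative roughness ε/D = 8.3e-05/0.009842 = 0.00843. Haaland: 1/√f = -1.8 log₁₀[(0.00843/3.7)^1.11 + 6.9/1.42e+04] = -1.8 log₁₀[0.00117 + 0.000486] = 5.007, so f = 0.03989.
Darcy-Weisbach: ΔP = f(L/D)(ρV²/2) = 0.03989·(2.426/0.009842)·(1146·1.498²/2) = 0.03989·246.5·1287 = 1.265e+04 Pa.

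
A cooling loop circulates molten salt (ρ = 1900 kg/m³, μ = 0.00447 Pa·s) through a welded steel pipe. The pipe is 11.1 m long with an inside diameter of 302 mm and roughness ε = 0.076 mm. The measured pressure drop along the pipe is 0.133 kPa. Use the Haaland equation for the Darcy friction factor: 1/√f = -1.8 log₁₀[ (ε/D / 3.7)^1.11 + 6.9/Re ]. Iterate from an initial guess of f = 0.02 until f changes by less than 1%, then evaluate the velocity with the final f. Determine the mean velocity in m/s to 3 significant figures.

Rearranging Darcy-Weisbach: V = √(2·ΔP·D/(f·L·ρ)). With ε/D = 7.6e-05/0.302 = 0.000252, iterate starting from f = 0.02:
  f = 0.02 → V = √(2·133·0.302/(0.02·11.1·1900)) = 0.4364 m/s; Re = ρVD/μ = 5.602e+04; f → 0.02101
  f = 0.02101 → V = 0.4258 m/s; Re = 5.466e+04; f → 0.0211
Converged (Δf/f < 1%). With the final f = 0.0211: V = √(2·133·0.302/(0.0211·11.1·1900)) = 0.4248 m/s.

V ≈ 0.425 m/s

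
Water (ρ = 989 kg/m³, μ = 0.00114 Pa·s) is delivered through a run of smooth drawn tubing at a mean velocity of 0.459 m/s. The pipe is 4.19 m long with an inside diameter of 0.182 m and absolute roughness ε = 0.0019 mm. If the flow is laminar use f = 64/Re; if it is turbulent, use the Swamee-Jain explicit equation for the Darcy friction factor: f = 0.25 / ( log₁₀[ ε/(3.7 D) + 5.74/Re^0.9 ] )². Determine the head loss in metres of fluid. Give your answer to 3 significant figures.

h_f ≈ 0.00474 m

Reynolds number Re = ρVD/μ = 989 · 0.459 · 0.182 / 0.00114 = 7.247e+04.
Re > 4000 → turbulent. Relative roughness ε/D = 1.9e-06/0.182 = 1.04e-05. Swamee-Jain: f = 0.25/(log₁₀[1.04e-05/3.7 + 5.74/7.247e+04^0.9])² = 0.25/(log₁₀[2.82e-06 + 0.000243])² = 0.25/(-3.61)² = 0.01918.
Darcy-Weisbach: ΔP = f(L/D)(ρV²/2) = 0.01918·(4.19/0.182)·(989·0.459²/2) = 0.01918·23.02·104.2 = 46.01 Pa.
Head loss h_f = ΔP/(ρg) = 46.01/(989·9.81) = 0.00474 m.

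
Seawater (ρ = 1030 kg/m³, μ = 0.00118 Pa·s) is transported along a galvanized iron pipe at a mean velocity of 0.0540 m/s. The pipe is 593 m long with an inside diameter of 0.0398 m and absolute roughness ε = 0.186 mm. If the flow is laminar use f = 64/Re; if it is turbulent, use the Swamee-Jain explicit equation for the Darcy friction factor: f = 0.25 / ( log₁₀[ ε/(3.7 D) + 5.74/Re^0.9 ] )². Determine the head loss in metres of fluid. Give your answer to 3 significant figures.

Reynolds number Re = ρVD/μ = 1030 · 0.054 · 0.0398 / 0.00118 = 1876.
Re < 2300 → laminar flow, so f = 64/Re = 64/1876 = 0.03412 (the turbulent correlation is not needed).
Darcy-Weisbach: ΔP = f(L/D)(ρV²/2) = 0.03412·(593/0.0398)·(1030·0.054²/2) = 0.03412·1.49e+04·1.502 = 763.3 Pa.
Head loss h_f = ΔP/(ρg) = 763.3/(1030·9.81) = 0.0755 m.

h_f ≈ 0.0755 m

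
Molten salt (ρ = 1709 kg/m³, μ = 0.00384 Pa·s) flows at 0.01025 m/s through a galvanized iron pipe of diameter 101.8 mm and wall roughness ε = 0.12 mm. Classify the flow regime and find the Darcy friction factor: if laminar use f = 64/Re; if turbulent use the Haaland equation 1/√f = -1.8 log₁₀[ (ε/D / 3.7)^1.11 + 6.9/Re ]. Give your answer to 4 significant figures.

f ≈ 0.1378

Re = ρVD/μ = 1709·0.01025·0.1018/0.00384 = 464.4.
Re < 2300 → laminar, so f = 64/Re = 0.1378 (roughness is irrelevant in laminar flow).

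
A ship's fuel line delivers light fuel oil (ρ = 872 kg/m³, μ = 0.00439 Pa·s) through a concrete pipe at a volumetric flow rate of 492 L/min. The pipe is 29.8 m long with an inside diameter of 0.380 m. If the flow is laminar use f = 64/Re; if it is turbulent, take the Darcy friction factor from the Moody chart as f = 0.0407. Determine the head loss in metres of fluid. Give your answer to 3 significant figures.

Q = 492 L/min = 492/60000 = 0.0082 m³/s.
Cross-sectional area A = πD²/4 = π(0.38)²/4 = 0.1134 m²; mean velocity V = Q/A = 0.0082/0.1134 = 0.0723 m/s.
Reynolds number Re = ρVD/μ = 872 · 0.0723 · 0.38 / 0.00439 = 5457.
Re > 4000 → turbulent; use the Moody-chart value f = 0.0407.
Darcy-Weisbach: ΔP = f(L/D)(ρV²/2) = 0.0407·(29.8/0.38)·(872·0.0723²/2) = 0.0407·78.42·2.279 = 7.275 Pa.
Head loss h_f = ΔP/(ρg) = 7.275/(872·9.81) = 8.50×10^-4 m.

h_f ≈ 8.50×10^-4 m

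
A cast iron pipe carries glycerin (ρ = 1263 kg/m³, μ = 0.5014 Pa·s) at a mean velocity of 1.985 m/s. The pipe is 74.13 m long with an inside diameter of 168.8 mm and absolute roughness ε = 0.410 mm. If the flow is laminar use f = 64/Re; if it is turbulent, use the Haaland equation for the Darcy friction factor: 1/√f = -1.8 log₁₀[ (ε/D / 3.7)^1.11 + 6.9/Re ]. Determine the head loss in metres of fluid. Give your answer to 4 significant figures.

Reynolds number Re = ρVD/μ = 1263 · 1.985 · 0.1688 / 0.501 = 844.
Re < 2300 → laminar flow, so f = 64/Re = 64/844 = 0.07583 (the turbulent correlation is not needed).
Darcy-Weisbach: ΔP = f(L/D)(ρV²/2) = 0.07583·(74.13/0.1688)·(1263·1.985²/2) = 0.07583·439.2·2488 = 8.286e+04 Pa.
Head loss h_f = ΔP/(ρg) = 8.286e+04/(1263·9.81) = 6.688 m.

h_f ≈ 6.688 m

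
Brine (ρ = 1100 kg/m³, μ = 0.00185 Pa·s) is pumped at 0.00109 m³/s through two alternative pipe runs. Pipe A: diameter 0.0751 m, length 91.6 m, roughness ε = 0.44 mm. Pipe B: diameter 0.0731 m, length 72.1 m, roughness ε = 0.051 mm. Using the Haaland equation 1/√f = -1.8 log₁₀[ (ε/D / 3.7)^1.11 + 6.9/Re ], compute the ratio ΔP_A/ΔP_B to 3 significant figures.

Pipe A: V = Q/A = 0.00109/0.00443 = 0.2461 m/s; Re = 1.099e+04; ε/D = 0.00586; Haaland → f = 0.03795; ΔP_A = f(L/D)(ρV²/2) = 1542 Pa.
Pipe B: V = Q/A = 0.00109/0.004197 = 0.2597 m/s; Re = 1.129e+04; ε/D = 0.000698; Haaland → f = 0.03082; ΔP_B = f(L/D)(ρV²/2) = 1128 Pa.
ΔP_A/ΔP_B = 1542/1128 = 1.37.

ΔP_A/ΔP_B ≈ 1.37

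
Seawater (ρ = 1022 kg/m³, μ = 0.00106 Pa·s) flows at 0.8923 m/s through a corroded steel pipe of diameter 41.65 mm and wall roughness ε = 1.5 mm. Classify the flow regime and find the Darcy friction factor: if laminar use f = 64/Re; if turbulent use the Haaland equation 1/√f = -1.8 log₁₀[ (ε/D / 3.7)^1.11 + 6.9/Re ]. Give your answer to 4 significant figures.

f ≈ 0.06268

Re = ρVD/μ = 1022·0.8923·0.04165/0.00106 = 3.583e+04.
Re > 4000 → turbulent. ε/D = 0.0015/0.04165 = 0.036; Haaland: 1/√f = -1.8 log₁₀[0.00585 + 0.000193] = 3.994, so f = 0.06268.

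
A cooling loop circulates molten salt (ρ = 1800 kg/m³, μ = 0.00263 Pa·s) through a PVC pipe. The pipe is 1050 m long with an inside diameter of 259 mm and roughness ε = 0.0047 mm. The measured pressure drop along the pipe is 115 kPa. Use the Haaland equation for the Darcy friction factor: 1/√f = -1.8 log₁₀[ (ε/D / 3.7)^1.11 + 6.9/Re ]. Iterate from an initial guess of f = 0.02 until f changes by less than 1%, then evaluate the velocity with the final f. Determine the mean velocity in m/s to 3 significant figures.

V ≈ 1.45 m/s

Rearranging Darcy-Weisbach: V = √(2·ΔP·D/(f·L·ρ)). With ε/D = 4.7e-06/0.259 = 1.81e-05, iterate starting from f = 0.02:
  f = 0.02 → V = √(2·1.15e+05·0.259/(0.02·1050·1800)) = 1.255 m/s; Re = ρVD/μ = 2.225e+05; f → 0.0153
  f = 0.0153 → V = 1.435 m/s; Re = 2.544e+05; f → 0.01493
  f = 0.01493 → V = 1.453 m/s; Re = 2.576e+05; f → 0.0149
Converged (Δf/f < 1%). With the final f = 0.0149: V = √(2·1.15e+05·0.259/(0.0149·1050·1800)) = 1.455 m/s.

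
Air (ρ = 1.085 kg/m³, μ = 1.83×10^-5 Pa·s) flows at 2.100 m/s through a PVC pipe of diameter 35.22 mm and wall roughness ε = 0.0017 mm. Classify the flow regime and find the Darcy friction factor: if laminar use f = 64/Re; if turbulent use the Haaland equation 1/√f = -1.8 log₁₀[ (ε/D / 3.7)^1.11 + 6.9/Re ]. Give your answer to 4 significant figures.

f ≈ 0.03931

Re = ρVD/μ = 1.085·2.1·0.03522/1.83e-05 = 4385.
Re > 4000 → turbulent. ε/D = 1.7e-06/0.03522 = 4.83e-05; Haaland: 1/√f = -1.8 log₁₀[3.79e-06 + 0.00157] = 5.044, so f = 0.03931.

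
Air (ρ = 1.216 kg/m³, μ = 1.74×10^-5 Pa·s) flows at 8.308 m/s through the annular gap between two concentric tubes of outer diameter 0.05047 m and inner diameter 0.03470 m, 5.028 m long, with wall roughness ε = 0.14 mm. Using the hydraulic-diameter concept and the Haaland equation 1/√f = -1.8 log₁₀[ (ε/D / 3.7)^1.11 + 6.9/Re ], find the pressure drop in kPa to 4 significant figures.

Hydraulic diameter D_h = 4A/P = D_o - D_i = 0.05047 - 0.0347 = 0.01577 m.
Re = ρVD_h/μ = 1.216·8.308·0.01577/1.74e-05 = 9156.
ε/D_h = 0.00014/0.01577 = 0.00888; Haaland gives 1/√f = -1.8 log₁₀[0.00124+0.000754] = 4.862, so f = 0.0423.
ΔP = f(L/D_h)(ρV²/2) = 0.0423·5.028/0.01577·41.97 = 565.9 Pa.
ΔP = 0.5659 kPa.

ΔP ≈ 0.5659 kPa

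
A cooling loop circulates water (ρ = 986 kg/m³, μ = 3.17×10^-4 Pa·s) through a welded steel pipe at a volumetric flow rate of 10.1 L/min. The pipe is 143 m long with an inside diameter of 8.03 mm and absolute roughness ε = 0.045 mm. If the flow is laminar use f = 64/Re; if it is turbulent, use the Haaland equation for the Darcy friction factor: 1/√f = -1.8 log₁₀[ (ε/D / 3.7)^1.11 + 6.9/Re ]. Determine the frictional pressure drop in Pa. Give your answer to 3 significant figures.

ΔP ≈ 3.15×10^6 Pa

Q = 10.1 L/min = 10.1/60000 = 0.0001683 m³/s.
Cross-sectional area A = πD²/4 = π(0.00803)²/4 = 5.064e-05 m²; mean velocity V = Q/A = 0.0001683/5.064e-05 = 3.324 m/s.
Reynolds number Re = ρVD/μ = 986 · 3.324 · 0.00803 / 0.000317 = 8.302e+04.
Re > 4000 → turbulent. Relative roughness ε/D = 4.5e-05/0.00803 = 0.0056. Haaland: 1/√f = -1.8 log₁₀[(0.0056/3.7)^1.11 + 6.9/8.302e+04] = -1.8 log₁₀[0.000742 + 8.31e-05] = 5.551, so f = 0.03246.
Darcy-Weisbach: ΔP = f(L/D)(ρV²/2) = 0.03246·(143/0.00803)·(986·3.324²/2) = 0.03246·1.781e+04·5447 = 3.148e+06 Pa.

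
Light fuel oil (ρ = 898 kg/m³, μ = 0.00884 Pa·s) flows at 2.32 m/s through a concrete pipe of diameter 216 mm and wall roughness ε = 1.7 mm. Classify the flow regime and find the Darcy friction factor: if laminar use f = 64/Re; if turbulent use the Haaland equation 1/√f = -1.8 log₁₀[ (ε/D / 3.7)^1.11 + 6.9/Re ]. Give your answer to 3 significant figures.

f ≈ 0.0363

Re = ρVD/μ = 898·2.32·0.216/0.00884 = 5.091e+04.
Re > 4000 → turbulent. ε/D = 0.0017/0.216 = 0.00787; Haaland: 1/√f = -1.8 log₁₀[0.00108 + 0.000136] = 5.247, so f = 0.03633.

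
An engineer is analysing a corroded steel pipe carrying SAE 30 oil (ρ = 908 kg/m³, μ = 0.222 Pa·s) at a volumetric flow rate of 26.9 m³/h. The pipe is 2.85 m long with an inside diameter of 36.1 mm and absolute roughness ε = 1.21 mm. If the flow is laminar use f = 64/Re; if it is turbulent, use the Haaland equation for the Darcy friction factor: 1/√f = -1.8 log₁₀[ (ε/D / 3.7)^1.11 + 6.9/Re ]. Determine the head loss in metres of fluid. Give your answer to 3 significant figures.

h_f ≈ 12.7 m

Q = 26.9 m³/h = 26.9/3600 = 0.007472 m³/s.
Cross-sectional area A = πD²/4 = π(0.0361)²/4 = 0.001024 m²; mean velocity V = Q/A = 0.007472/0.001024 = 7.3 m/s.
Reynolds number Re = ρVD/μ = 908 · 7.3 · 0.0361 / 0.222 = 1078.
Re < 2300 → laminar flow, so f = 64/Re = 64/1078 = 0.05937 (the turbulent correlation is not needed).
Darcy-Weisbach: ΔP = f(L/D)(ρV²/2) = 0.05937·(2.85/0.0361)·(908·7.3²/2) = 0.05937·78.95·2.42e+04 = 1.134e+05 Pa.
Head loss h_f = ΔP/(ρg) = 1.134e+05/(908·9.81) = 12.7 m.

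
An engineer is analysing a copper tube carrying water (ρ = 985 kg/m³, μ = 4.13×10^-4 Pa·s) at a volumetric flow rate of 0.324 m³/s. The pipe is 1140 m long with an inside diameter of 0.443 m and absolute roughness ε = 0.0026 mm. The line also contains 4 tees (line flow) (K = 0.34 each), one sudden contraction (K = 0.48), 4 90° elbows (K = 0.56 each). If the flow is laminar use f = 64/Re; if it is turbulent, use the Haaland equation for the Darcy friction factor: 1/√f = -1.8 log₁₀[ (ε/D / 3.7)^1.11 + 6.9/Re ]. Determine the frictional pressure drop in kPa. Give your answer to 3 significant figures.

ΔP ≈ 66.9 kPa

Cross-sectional area A = πD²/4 = π(0.443)²/4 = 0.1541 m²; mean velocity V = Q/A = 0.324/0.1541 = 2.102 m/s.
Reynolds number Re = ρVD/μ = 985 · 2.102 · 0.443 / 0.000413 = 2.221e+06.
Re > 4000 → turbulent. Relative roughness ε/D = 2.6e-06/0.443 = 5.87e-06. Haaland: 1/√f = -1.8 log₁₀[(5.87e-06/3.7)^1.11 + 6.9/2.221e+06] = -1.8 log₁₀[3.65e-07 + 3.11e-06] = 9.827, so f = 0.01036.
Total minor-loss coefficient ΣK = 4·0.34 + 1·0.48 + 4·0.56 = 4.08.
ΔP = [f·L/D + ΣK]·(ρV²/2) = [0.01036·1140/0.443 + 4.08]·(985·2.102²/2) = [26.65 + 4.08]·2176 = 6.687e+04 Pa.
ΔP = 6.687e+04 Pa = 66.9 kPa.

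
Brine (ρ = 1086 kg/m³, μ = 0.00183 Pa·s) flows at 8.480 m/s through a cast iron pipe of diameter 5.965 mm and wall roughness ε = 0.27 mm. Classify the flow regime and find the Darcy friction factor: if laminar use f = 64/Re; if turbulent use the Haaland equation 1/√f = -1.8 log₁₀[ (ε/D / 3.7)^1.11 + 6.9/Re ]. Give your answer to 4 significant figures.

Re = ρVD/μ = 1086·8.48·0.005965/0.00183 = 3.002e+04.
Re > 4000 → turbulent. ε/D = 0.00027/0.005965 = 0.0453; Haaland: 1/√f = -1.8 log₁₀[0.00754 + 0.00023] = 3.798, so f = 0.06934.

f ≈ 0.06934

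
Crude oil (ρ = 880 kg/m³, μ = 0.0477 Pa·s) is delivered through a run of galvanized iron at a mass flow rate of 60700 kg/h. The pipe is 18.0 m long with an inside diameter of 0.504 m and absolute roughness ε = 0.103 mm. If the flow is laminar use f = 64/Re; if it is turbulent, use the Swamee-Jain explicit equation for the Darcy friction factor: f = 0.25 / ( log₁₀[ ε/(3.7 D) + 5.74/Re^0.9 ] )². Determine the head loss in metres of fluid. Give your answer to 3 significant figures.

h_f ≈ 0.00120 m

ṁ = 60700 kg/h = 60700/3600 = 16.86 kg/s.
A = πD²/4 = π(0.504)²/4 = 0.1995 m²; mean velocity V = ṁ/(ρA) = 16.86/(880 · 0.1995) = 0.09604 m/s.
Reynolds number Re = ρVD/μ = 880 · 0.09604 · 0.504 / 0.0477 = 893.
Re < 2300 → laminar flow, so f = 64/Re = 64/893 = 0.07167 (the turbulent correlation is not needed).
Darcy-Weisbach: ΔP = f(L/D)(ρV²/2) = 0.07167·(18/0.504)·(880·0.09604²/2) = 0.07167·35.71·4.058 = 10.39 Pa.
Head loss h_f = ΔP/(ρg) = 10.39/(880·9.81) = 0.00120 m.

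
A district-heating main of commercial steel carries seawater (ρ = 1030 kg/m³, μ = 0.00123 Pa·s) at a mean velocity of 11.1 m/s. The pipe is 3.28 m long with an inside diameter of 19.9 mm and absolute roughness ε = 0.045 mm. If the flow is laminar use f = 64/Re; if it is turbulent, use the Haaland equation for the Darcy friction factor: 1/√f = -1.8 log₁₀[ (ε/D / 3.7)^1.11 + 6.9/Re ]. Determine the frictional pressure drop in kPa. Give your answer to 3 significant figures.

ΔP ≈ 262 kPa

Reynolds number Re = ρVD/μ = 1030 · 11.1 · 0.0199 / 0.00123 = 1.85e+05.
Re > 4000 → turbulent. Relative roughness ε/D = 4.5e-05/0.0199 = 0.00226. Haaland: 1/√f = -1.8 log₁₀[(0.00226/3.7)^1.11 + 6.9/1.85e+05] = -1.8 log₁₀[0.000271 + 3.73e-05] = 6.32, so f = 0.02503.
Darcy-Weisbach: ΔP = f(L/D)(ρV²/2) = 0.02503·(3.28/0.0199)·(1030·11.1²/2) = 0.02503·164.8·6.345e+04 = 2.618e+05 Pa.
ΔP = 2.618e+05 Pa = 262 kPa.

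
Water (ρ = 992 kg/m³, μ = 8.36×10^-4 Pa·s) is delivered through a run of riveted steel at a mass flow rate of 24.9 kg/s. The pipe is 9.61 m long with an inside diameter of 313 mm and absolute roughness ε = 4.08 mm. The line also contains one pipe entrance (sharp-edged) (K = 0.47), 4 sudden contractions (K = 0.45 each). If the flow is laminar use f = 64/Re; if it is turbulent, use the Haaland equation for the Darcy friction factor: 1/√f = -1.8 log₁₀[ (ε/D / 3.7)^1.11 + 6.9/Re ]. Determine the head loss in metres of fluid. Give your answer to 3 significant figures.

A = πD²/4 = π(0.313)²/4 = 0.07694 m²; mean velocity V = ṁ/(ρA) = 24.9/(992 · 0.07694) = 0.3262 m/s.
Reynolds number Re = ρVD/μ = 992 · 0.3262 · 0.313 / 0.000836 = 1.212e+05.
Re > 4000 → turbulent. Relative roughness ε/D = 0.00408/0.313 = 0.013. Haaland: 1/√f = -1.8 log₁₀[(0.013/3.7)^1.11 + 6.9/1.212e+05] = -1.8 log₁₀[0.00189 + 5.69e-05] = 4.878, so f = 0.04202.
Total minor-loss coefficient ΣK = 1·0.47 + 4·0.45 = 2.27.
ΔP = [f·L/D + ΣK]·(ρV²/2) = [0.04202·9.61/0.313 + 2.27]·(992·0.3262²/2) = [1.29 + 2.27]·52.78 = 187.9 Pa.
Head loss h_f = ΔP/(ρg) = 187.9/(992·9.81) = 0.0193 m.

h_f ≈ 0.0193 m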